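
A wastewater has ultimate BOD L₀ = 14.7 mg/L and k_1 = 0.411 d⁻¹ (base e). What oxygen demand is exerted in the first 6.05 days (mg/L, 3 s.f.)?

y ≈ 13.5 mg/L

y_t = L₀(1 − e^(−k_1 t)) = 14.7 × (1 − e^(−0.411×6.05))
= 14.7 × (1 − 0.08320) = 14.7 × 0.9168 = 13.48 mg/L.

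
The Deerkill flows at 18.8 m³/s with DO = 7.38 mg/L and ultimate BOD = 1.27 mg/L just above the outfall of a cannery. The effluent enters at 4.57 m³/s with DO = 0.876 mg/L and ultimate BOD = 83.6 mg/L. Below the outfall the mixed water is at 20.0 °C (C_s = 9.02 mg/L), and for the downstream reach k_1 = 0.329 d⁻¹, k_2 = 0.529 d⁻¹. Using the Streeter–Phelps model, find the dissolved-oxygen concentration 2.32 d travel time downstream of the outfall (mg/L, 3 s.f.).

Mixed DO = (18.8×7.38 + 4.57×0.876)/(18.8+4.57) = 142.7/23.37 = 6.108 mg/L.
Mixed L₀ = (18.8×1.27 + 4.57×83.6)/(23.37) = 405.9/23.37 = 17.37 mg/L.
Initial deficit D₀ = C_s − DO₀ = 9.02 − 6.108 = 2.912 mg/L.
D(2.32) = [0.329×17.37/(0.529−0.329)](e^(−0.329×2.32) − e^(−0.529×2.32)) + 2.912 e^(−0.529×2.32)
= 28.57 × (0.4661 − 0.2931) + 2.912 × 0.2931 = 5.798 mg/L.
DO = 9.02 − 5.798 = 3.222 mg/L.

DO ≈ 3.22 mg/L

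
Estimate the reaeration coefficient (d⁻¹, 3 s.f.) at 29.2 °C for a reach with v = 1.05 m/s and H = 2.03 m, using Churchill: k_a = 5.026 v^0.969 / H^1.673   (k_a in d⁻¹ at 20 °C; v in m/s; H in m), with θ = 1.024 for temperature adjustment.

k_a ≈ 2.00 d⁻¹

k_a(20) = 5.026 × 1.05^0.969 / 2.03^1.673 = 5.026 × 1.048 / 3.269 = 1.612 d⁻¹.
k_a(29.2) = 1.612 × 1.024^(29.2−20) = 1.612 × 1.244 = 2.005 d⁻¹.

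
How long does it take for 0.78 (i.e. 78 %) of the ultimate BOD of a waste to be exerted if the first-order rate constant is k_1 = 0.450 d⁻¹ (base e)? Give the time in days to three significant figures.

t ≈ 3.36 d

y/L₀ = 1 − e^(−k_1 t) = 0.78 ⇒ e^(−k_1 t) = 0.220
t = −ln(0.220) / 0.450 = 1.514 / 0.450 = 3.365 d.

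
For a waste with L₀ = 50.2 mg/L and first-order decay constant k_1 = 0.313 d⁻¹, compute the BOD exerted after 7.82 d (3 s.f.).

y_t = L₀(1 − e^(−k_1 t)) = 50.2 × (1 − e^(−0.313×7.82))
= 50.2 × (1 − 0.08650) = 50.2 × 0.9135 = 45.86 mg/L.

y ≈ 45.9 mg/L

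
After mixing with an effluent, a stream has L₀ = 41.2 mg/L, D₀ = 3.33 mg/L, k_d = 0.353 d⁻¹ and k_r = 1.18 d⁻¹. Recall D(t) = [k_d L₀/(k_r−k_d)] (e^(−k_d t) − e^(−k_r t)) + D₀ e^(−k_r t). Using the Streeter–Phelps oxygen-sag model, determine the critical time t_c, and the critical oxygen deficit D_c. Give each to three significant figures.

t_c ≈ 1.21 d; D_c ≈ 8.05 mg/L

At the critical point dD/dt = 0, so k_d L₀ e^(−k_d t) = k_r D. Substituting D(t) from the Streeter–Phelps equation and solving for t gives
t_c = ln[(k_r/k_d)(1 − D₀(k_r−k_d)/(k_d L₀))] / (k_r−k_d).
Here k_r−k_d = 0.8270 d⁻¹ and 1 − D₀(k_r−k_d)/(k_d L₀) = 1 − 3.33×0.8270/(0.353×41.2) = 0.8106, so
t_c = ln(3.343 × 0.8106) / 0.8270 = 0.9969 / 0.8270 = 1.205 d.
D_c = (k_d/k_r) L₀ e^(−k_d t_c) = (0.353/1.18) × 41.2 × e^(−0.353×1.205) = 0.2992 × 41.2 × 0.6534 = 8.054 mg/L.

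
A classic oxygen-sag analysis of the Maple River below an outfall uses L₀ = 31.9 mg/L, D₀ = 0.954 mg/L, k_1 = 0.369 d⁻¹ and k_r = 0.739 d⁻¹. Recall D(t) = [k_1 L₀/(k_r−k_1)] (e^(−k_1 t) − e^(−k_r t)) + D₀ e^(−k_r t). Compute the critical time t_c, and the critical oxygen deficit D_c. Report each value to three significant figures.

t_c ≈ 1.79 d; D_c ≈ 8.21 mg/L

t_c = [1/(k_r−k_1)] ln[(k_r/k_1)(1 − D₀(k_r−k_1)/(k_1 L₀))]
= [1/(0.739−0.369)] ln[(0.739/0.369)(1 − 0.954×0.3700/(0.369×31.9))]
= (1/0.3700) ln[2.003 × 0.9700] = 2.703 × ln(1.943) = 2.703 × 0.6641 = 1.795 d.
L(t_c) = L₀ e^(−k_1 t_c) = 31.9 × 0.5157 = 16.45 mg/L, and at the critical point k_r D_c = k_1 L, so D_c = (0.369/0.739) × 16.45 = 8.214 mg/L.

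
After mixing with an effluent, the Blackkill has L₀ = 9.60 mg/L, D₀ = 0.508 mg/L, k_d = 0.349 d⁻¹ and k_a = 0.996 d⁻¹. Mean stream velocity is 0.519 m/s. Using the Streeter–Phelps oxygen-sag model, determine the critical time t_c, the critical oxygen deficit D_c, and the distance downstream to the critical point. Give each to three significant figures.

t_c ≈ 1.46 d; D_c ≈ 2.02 mg/L; x_c ≈ 65.5 km

At the critical point dD/dt = 0, so k_d L₀ e^(−k_d t) = k_a D. Substituting D(t) from the Streeter–Phelps equation and solving for t gives
t_c = ln[(k_a/k_d)(1 − D₀(k_a−k_d)/(k_d L₀))] / (k_a−k_d).
Here k_a−k_d = 0.6470 d⁻¹ and 1 − D₀(k_a−k_d)/(k_d L₀) = 1 − 0.508×0.6470/(0.349×9.60) = 0.9019, so
t_c = ln(2.854 × 0.9019) / 0.6470 = 0.9454 / 0.6470 = 1.461 d.
D_c = (k_d/k_a) L₀ e^(−k_d t_c) = (0.349/0.996) × 9.60 × e^(−0.349×1.461) = 0.3504 × 9.60 × 0.6005 = 2.020 mg/L.
x_c = v t_c = 0.519 m/s × 1.461 d × 86400 s/d = 65520 m ≈ 65.5 km.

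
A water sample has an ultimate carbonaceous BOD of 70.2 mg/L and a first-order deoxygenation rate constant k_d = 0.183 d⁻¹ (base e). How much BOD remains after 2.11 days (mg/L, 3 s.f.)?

L ≈ 47.7 mg/L

L_t = L₀ e^(−k_d t) = 70.2 × e^(−0.183×2.11) = 70.2 × 0.6797 = 47.71 mg/L.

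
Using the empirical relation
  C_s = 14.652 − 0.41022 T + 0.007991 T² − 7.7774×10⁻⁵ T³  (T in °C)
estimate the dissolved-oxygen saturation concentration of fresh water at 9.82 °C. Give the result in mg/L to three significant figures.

C_s ≈ 11.3 mg/L

C_s = 14.652 − 0.41022×9.82 + 0.007991×9.82² − 7.7774×10⁻⁵×9.82³ = 11.32 mg/L.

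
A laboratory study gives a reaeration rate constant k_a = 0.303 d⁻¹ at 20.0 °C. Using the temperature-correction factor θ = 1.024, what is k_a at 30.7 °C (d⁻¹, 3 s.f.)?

k_a(T₂) = k_a(T₁) · θ^(T₂−T₁) = 0.303 × 1.024^(30.7−20.0)
= 0.303 × 1.024^10.7 = 0.303 × 1.289 = 0.3905 d⁻¹.

k_a ≈ 0.391 d⁻¹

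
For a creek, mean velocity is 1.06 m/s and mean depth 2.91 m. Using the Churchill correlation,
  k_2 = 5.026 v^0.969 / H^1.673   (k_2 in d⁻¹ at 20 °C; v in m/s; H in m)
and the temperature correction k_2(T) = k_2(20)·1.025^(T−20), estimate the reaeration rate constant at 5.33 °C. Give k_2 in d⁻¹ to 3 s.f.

k_2(20) = 5.026 × 1.06^0.969 / 2.91^1.673 = 5.026 × 1.058 / 5.972 = 0.8905 d⁻¹.
k_2(5.33) = 0.8905 × 1.025^(5.33−20) = 0.8905 × 0.6961 = 0.6199 d⁻¹.

k_2 ≈ 0.620 d⁻¹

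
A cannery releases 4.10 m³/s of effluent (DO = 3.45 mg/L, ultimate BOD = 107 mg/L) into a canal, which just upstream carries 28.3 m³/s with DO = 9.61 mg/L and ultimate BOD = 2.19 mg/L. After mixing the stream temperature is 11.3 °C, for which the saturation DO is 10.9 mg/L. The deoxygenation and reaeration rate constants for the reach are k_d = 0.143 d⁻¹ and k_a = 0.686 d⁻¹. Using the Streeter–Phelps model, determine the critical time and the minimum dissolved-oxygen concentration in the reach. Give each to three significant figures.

Mixed DO = (28.3×9.61 + 4.10×3.45)/(28.3+4.10) = 286.1/32.40 = 8.830 mg/L.
Mixed L₀ = (28.3×2.19 + 4.10×107)/(32.40) = 500.7/32.40 = 15.45 mg/L.
Initial deficit D₀ = C_s − DO₀ = 10.9 − 8.830 = 2.070 mg/L.
t_c = (1/0.5430) ln[(0.686/0.143)(1 − 2.070×0.5430/(0.143×15.45))] = 1.842 × ln(2.358) = 1.580 d.
D_c = (0.143/0.686) × 15.45 × e^(−0.143×1.580) = 0.2085 × 15.45 × 0.7978 = 2.570 mg/L.
Minimum DO = 10.9 − 2.570 = 8.330 mg/L.

t_c ≈ 1.58 d; minimum DO ≈ 8.33 mg/L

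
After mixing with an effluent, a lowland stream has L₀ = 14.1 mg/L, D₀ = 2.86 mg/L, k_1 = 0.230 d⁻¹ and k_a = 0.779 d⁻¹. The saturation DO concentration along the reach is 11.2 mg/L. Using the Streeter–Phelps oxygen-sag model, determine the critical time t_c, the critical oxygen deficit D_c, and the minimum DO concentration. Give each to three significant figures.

With k_a/k_1 = 3.387 and 1 − D₀(k_a−k_1)/(k_1 L₀) = 0.5158,
t_c = ln(3.387 × 0.5158) / (0.779 − 0.230) = ln(1.747) / 0.5490 = 0.5580/0.5490 = 1.016 d.
L(t_c) = L₀ e^(−k_1 t_c) = 14.1 × 0.7916 = 11.16 mg/L, and at the critical point k_a D_c = k_1 L, so D_c = (0.230/0.779) × 11.16 = 3.295 mg/L.
Minimum DO = C_s − D_c = 11.2 − 3.295 = 7.905 mg/L.

t_c ≈ 1.02 d; D_c ≈ 3.30 mg/L; min DO ≈ 7.90 mg/L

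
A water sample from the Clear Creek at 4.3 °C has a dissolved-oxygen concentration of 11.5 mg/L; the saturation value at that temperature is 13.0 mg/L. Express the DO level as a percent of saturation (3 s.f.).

% saturation = C/C_s × 100 = 11.5/13.0 × 100 = 88.5 %.

88.5 % saturation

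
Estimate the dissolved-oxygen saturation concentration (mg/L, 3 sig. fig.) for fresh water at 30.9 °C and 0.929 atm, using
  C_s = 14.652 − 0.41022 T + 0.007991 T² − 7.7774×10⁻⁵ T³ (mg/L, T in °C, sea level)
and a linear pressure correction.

At sea level: C_s = 14.652 − 0.41022×30.9 + 0.007991×30.9² − 7.7774×10⁻⁵×30.9³ = 7.311 mg/L.
Pressure correction: C_s' = 7.311 × 0.929 = 6.792 mg/L.

C_s ≈ 6.79 mg/L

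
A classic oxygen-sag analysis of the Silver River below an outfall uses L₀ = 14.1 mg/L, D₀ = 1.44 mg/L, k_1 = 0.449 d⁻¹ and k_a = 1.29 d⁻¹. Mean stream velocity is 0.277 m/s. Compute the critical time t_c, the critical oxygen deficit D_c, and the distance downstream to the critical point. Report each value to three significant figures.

t_c ≈ 1.00 d; D_c ≈ 3.13 mg/L; x_c ≈ 24.0 km

t_c = [1/(k_a−k_1)] ln[(k_a/k_1)(1 − D₀(k_a−k_1)/(k_1 L₀))]
= [1/(1.29−0.449)] ln[(1.29/0.449)(1 − 1.44×0.8410/(0.449×14.1))]
= (1/0.8410) ln[2.873 × 0.8087] = 1.189 × ln(2.323) = 1.189 × 0.8431 = 1.002 d.
L(t_c) = L₀ e^(−k_1 t_c) = 14.1 × 0.6376 = 8.990 mg/L, and at the critical point k_a D_c = k_1 L, so D_c = (0.449/1.29) × 8.990 = 3.129 mg/L.
x_c = v t_c = 0.277 m/s × 1.002 d × 86400 s/d = 23990 m ≈ 24.0 km.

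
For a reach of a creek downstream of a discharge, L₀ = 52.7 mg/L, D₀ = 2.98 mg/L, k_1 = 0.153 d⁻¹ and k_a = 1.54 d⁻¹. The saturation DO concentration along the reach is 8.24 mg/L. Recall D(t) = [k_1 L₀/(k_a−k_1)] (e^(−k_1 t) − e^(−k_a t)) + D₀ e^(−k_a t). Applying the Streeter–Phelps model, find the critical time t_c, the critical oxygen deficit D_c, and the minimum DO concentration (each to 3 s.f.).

t_c ≈ 1.15 d; D_c ≈ 4.39 mg/L; min DO ≈ 3.85 mg/L

With k_a/k_1 = 10.07 and 1 − D₀(k_a−k_1)/(k_1 L₀) = 0.4874,
t_c = ln(10.07 × 0.4874) / (1.54 − 0.153) = ln(4.906) / 1.387 = 1.590/1.387 = 1.147 d.
D_c = (k_1/k_a) L₀ e^(−k_1 t_c) = (0.153/1.54) × 52.7 × e^(−0.153×1.147) = 0.09935 × 52.7 × 0.8391 = 4.393 mg/L.
Minimum DO = C_s − D_c = 8.24 − 4.393 = 3.847 mg/L.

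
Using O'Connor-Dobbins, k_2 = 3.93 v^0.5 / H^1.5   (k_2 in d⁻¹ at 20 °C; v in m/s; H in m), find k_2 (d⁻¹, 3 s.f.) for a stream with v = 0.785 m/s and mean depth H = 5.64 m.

k_2 = 3.93 × 0.785^0.5 / 5.64^1.5 = 3.93 × 0.8860 / 13.39 = 0.2600 d⁻¹.

k_2 ≈ 0.260 d⁻¹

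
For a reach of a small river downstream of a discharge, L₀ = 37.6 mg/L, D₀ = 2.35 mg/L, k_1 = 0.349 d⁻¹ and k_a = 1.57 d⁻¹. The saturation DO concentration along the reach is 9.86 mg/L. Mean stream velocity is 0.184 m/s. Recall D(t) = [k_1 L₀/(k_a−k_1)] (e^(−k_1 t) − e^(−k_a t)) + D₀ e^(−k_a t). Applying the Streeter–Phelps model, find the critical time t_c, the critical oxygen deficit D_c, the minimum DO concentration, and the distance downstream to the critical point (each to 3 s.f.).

t_c ≈ 1.03 d; D_c ≈ 5.84 mg/L; min DO ≈ 4.02 mg/L; x_c ≈ 16.4 km

At the critical point dD/dt = 0, so k_1 L₀ e^(−k_1 t) = k_a D. Substituting D(t) from the Streeter–Phelps equation and solving for t gives
t_c = ln[(k_a/k_1)(1 − D₀(k_a−k_1)/(k_1 L₀))] / (k_a−k_1).
Here k_a−k_1 = 1.221 d⁻¹ and 1 − D₀(k_a−k_1)/(k_1 L₀) = 1 − 2.35×1.221/(0.349×37.6) = 0.7813, so
t_c = ln(4.499 × 0.7813) / 1.221 = 1.257 / 1.221 = 1.029 d.
L(t_c) = L₀ e^(−k_1 t_c) = 37.6 × 0.6982 = 26.25 mg/L, and at the critical point k_a D_c = k_1 L, so D_c = (0.349/1.57) × 26.25 = 5.835 mg/L.
Minimum DO = C_s − D_c = 9.86 − 5.835 = 4.025 mg/L.
x_c = v t_c = 0.184 m/s × 1.029 d × 86400 s/d = 16370 m ≈ 16.4 km.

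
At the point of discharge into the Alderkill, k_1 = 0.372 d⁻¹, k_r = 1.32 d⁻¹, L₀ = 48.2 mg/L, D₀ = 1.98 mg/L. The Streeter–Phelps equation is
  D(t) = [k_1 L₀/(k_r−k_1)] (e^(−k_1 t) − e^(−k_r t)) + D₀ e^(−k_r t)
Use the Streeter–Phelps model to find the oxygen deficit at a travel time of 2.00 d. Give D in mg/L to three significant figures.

D ≈ 7.78 mg/L

k_1 L₀/(k_r−k_1) = 0.372×48.2/(1.32−0.372) = 17.93/0.9480 = 18.91 mg/L.
e^(−k_1 t) = e^(−0.372×2.000) = 0.4752; e^(−k_r t) = e^(−1.32×2.000) = 0.07136.
D = 18.91 × (0.4752 − 0.07136) + 1.98 × 0.07136 = 7.638 + 0.1413 = 7.780 mg/L.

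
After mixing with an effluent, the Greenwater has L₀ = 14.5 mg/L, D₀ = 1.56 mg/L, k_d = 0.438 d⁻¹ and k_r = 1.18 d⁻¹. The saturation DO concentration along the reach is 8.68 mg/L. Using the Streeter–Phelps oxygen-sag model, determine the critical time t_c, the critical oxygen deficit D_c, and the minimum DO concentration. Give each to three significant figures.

t_c ≈ 1.06 d; D_c ≈ 3.38 mg/L; min DO ≈ 5.30 mg/L

At the critical point dD/dt = 0, so k_d L₀ e^(−k_d t) = k_r D. Substituting D(t) from the Streeter–Phelps equation and solving for t gives
t_c = ln[(k_r/k_d)(1 − D₀(k_r−k_d)/(k_d L₀))] / (k_r−k_d).
Here k_r−k_d = 0.7420 d⁻¹ and 1 − D₀(k_r−k_d)/(k_d L₀) = 1 − 1.56×0.7420/(0.438×14.5) = 0.8177, so
t_c = ln(2.694 × 0.8177) / 0.7420 = 0.7898 / 0.7420 = 1.064 d.
D_c = (k_d/k_r) L₀ e^(−k_d t_c) = (0.438/1.18) × 14.5 × e^(−0.438×1.064) = 0.3712 × 14.5 × 0.6274 = 3.377 mg/L.
Minimum DO = C_s − D_c = 8.68 − 3.377 = 5.303 mg/L.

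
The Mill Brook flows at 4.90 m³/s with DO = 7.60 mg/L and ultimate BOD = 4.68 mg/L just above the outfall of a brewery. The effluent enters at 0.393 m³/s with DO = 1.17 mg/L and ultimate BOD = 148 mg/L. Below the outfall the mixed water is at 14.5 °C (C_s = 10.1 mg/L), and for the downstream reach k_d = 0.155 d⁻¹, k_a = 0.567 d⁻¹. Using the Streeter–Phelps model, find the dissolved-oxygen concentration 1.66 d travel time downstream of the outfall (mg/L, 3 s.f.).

Mixed DO = (4.90×7.60 + 0.393×1.17)/(4.90+0.393) = 37.70/5.293 = 7.123 mg/L.
Mixed L₀ = (4.90×4.68 + 0.393×148)/(5.293) = 81.10/5.293 = 15.32 mg/L.
Initial deficit D₀ = C_s − DO₀ = 10.1 − 7.123 = 2.977 mg/L.
D(1.66) = [0.155×15.32/(0.567−0.155)](e^(−0.155×1.66) − e^(−0.567×1.66)) + 2.977 e^(−0.567×1.66)
= 5.764 × (0.7731 − 0.3902) + 2.977 × 0.3902 = 3.369 mg/L.
DO = 10.1 − 3.369 = 6.731 mg/L.

DO ≈ 6.73 mg/L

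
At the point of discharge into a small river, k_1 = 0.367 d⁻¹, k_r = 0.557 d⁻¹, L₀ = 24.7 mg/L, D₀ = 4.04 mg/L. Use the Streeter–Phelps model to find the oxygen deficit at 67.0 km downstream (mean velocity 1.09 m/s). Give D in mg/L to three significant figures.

D ≈ 7.36 mg/L

Travel time t = x/v = 67.0 km / (1.09 m/s) = 67000 m / 1.09 m/s = 61470 s = 0.7114 d.
k_1 L₀/(k_r−k_1) = 0.367×24.7/(0.557−0.367) = 9.065/0.1900 = 47.71 mg/L.
e^(−k_1 t) = e^(−0.367×0.7114) = 0.7702; e^(−k_r t) = e^(−0.557×0.7114) = 0.6728.
D = 47.71 × (0.7702 − 0.6728) + 4.04 × 0.6728 = 4.646 + 2.718 = 7.364 mg/L.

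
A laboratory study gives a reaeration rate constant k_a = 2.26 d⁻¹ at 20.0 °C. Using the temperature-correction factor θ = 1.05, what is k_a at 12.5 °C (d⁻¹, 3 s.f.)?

k_a ≈ 1.57 d⁻¹

k_a(T₂) = k_a(T₁) · θ^(T₂−T₁) = 2.26 × 1.05^(12.5−20.0)
= 2.26 × 1.05^-7.50 = 2.26 × 0.6936 = 1.567 d⁻¹.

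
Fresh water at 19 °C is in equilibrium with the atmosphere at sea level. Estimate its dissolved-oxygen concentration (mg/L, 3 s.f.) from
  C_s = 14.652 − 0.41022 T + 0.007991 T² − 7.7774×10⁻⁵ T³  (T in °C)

C_s ≈ 9.21 mg/L

C_s = 14.652 − 0.41022×19 + 0.007991×19² − 7.7774×10⁻⁵×19³ = 9.209 mg/L.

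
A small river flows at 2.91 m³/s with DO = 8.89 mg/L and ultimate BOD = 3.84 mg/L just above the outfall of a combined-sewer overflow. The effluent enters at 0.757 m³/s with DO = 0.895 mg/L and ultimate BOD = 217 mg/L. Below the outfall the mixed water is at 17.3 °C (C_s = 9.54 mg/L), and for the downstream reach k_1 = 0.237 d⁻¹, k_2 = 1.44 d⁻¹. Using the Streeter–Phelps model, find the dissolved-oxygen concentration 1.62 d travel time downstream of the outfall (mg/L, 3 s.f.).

Mixed DO = (2.91×8.89 + 0.757×0.895)/(2.91+0.757) = 26.55/3.667 = 7.240 mg/L.
Mixed L₀ = (2.91×3.84 + 0.757×217)/(3.667) = 175.4/3.667 = 47.84 mg/L.
Initial deficit D₀ = C_s − DO₀ = 9.54 − 7.240 = 2.300 mg/L.
D(1.62) = [0.237×47.84/(1.44−0.237)](e^(−0.237×1.62) − e^(−1.44×1.62)) + 2.300 e^(−1.44×1.62)
= 9.426 × (0.6812 − 0.09702) + 2.300 × 0.09702 = 5.729 mg/L.
DO = 9.54 − 5.729 = 3.811 mg/L.

DO ≈ 3.81 mg/L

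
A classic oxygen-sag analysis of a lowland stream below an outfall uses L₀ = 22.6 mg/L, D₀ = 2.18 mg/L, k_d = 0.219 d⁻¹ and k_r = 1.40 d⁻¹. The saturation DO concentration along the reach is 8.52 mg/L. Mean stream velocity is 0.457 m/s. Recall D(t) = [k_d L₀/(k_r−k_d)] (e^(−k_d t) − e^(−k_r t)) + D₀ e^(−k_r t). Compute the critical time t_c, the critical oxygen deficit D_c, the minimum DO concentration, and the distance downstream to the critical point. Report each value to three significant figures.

t_c ≈ 0.949 d; D_c ≈ 2.87 mg/L; min DO ≈ 5.65 mg/L; x_c ≈ 37.5 km

At the critical point dD/dt = 0, so k_d L₀ e^(−k_d t) = k_r D. Substituting D(t) from the Streeter–Phelps equation and solving for t gives
t_c = ln[(k_r/k_d)(1 − D₀(k_r−k_d)/(k_d L₀))] / (k_r−k_d).
Here k_r−k_d = 1.181 d⁻¹ and 1 − D₀(k_r−k_d)/(k_d L₀) = 1 − 2.18×1.181/(0.219×22.6) = 0.4798, so
t_c = ln(6.393 × 0.4798) / 1.181 = 1.121 / 1.181 = 0.9490 d.
D_c = (k_d/k_r) L₀ e^(−k_d t_c) = (0.219/1.40) × 22.6 × e^(−0.219×0.9490) = 0.1564 × 22.6 × 0.8123 = 2.872 mg/L.
Minimum DO = C_s − D_c = 8.52 − 2.872 = 5.648 mg/L.
x_c = v t_c = 0.457 m/s × 0.9490 d × 86400 s/d = 37470 m ≈ 37.5 km.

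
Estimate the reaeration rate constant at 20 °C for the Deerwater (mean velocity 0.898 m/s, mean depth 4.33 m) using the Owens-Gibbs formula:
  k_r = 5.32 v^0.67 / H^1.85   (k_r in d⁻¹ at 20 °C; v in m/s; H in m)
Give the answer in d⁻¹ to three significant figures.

k_r ≈ 0.329 d⁻¹

k_r = 5.32 × 0.898^0.67 / 4.33^1.85 = 5.32 × 0.9305 / 15.05 = 0.3289 d⁻¹.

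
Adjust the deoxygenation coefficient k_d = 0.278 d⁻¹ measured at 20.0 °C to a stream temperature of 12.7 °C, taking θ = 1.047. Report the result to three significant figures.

k_d(T₂) = k_d(T₁) · θ^(T₂−T₁) = 0.278 × 1.047^(12.7−20.0)
= 0.278 × 1.047^-7.30 = 0.278 × 0.7151 = 0.1988 d⁻¹.

k_d ≈ 0.199 d⁻¹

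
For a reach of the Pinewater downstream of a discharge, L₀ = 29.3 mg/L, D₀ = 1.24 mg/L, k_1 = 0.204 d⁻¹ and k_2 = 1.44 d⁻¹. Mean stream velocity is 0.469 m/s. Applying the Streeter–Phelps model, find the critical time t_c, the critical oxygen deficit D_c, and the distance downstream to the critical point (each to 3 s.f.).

t_c ≈ 1.34 d; D_c ≈ 3.16 mg/L; x_c ≈ 54.4 km

With k_2/k_1 = 7.059 and 1 − D₀(k_2−k_1)/(k_1 L₀) = 0.7436,
t_c = ln(7.059 × 0.7436) / (1.44 − 0.204) = ln(5.249) / 1.236 = 1.658/1.236 = 1.341 d.
L(t_c) = L₀ e^(−k_1 t_c) = 29.3 × 0.7606 = 22.29 mg/L, and at the critical point k_2 D_c = k_1 L, so D_c = (0.204/1.44) × 22.29 = 3.157 mg/L.
x_c = v t_c = 0.469 m/s × 1.341 d × 86400 s/d = 54360 m ≈ 54.4 km.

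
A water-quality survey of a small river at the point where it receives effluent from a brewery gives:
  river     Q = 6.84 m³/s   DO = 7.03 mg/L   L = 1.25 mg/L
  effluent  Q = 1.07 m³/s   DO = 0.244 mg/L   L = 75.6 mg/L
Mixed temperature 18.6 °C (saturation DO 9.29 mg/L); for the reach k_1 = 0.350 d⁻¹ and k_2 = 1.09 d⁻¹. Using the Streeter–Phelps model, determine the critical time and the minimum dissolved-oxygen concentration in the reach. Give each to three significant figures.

Mixed DO = (6.84×7.03 + 1.07×0.244)/(6.84+1.07) = 48.35/7.910 = 6.112 mg/L.
Mixed L₀ = (6.84×1.25 + 1.07×75.6)/(7.910) = 89.44/7.910 = 11.31 mg/L.
Initial deficit D₀ = C_s − DO₀ = 9.29 − 6.112 = 3.178 mg/L.
t_c = (1/0.7400) ln[(1.09/0.350)(1 − 3.178×0.7400/(0.350×11.31))] = 1.351 × ln(1.264) = 0.3163 d.
D_c = (0.350/1.09) × 11.31 × e^(−0.350×0.3163) = 0.3211 × 11.31 × 0.8952 = 3.250 mg/L.
Minimum DO = 9.29 − 3.250 = 6.040 mg/L.

t_c ≈ 0.316 d; minimum DO ≈ 6.04 mg/L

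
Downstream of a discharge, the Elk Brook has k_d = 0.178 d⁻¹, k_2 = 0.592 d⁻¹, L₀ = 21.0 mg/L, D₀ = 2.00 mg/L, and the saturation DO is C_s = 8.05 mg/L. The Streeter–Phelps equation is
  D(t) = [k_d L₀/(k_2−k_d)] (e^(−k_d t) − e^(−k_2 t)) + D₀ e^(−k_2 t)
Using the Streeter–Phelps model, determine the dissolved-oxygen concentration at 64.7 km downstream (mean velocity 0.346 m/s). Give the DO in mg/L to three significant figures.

Travel time t = x/v = 64.7 km / (0.346 m/s) = 64700 m / 0.346 m/s = 187000 s = 2.164 d.
k_d L₀/(k_2−k_d) = 0.178×21.0/(0.592−0.178) = 3.738/0.4140 = 9.029 mg/L.
e^(−k_d t) = e^(−0.178×2.164) = 0.6803; e^(−k_2 t) = e^(−0.592×2.164) = 0.2777.
D = 9.029 × (0.6803 − 0.2777) + 2.00 × 0.2777 = 3.635 + 0.5554 = 4.190 mg/L.
DO = C_s − D = 8.05 − 4.190 = 3.860 mg/L.

DO ≈ 3.86 mg/L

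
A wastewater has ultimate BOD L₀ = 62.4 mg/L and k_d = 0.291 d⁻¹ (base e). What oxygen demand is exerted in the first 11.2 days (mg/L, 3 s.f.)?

y ≈ 60.0 mg/L

y_t = L₀(1 − e^(−k_d t)) = 62.4 × (1 − e^(−0.291×11.2))
= 62.4 × (1 − 0.03842) = 62.4 × 0.9616 = 60.00 mg/L.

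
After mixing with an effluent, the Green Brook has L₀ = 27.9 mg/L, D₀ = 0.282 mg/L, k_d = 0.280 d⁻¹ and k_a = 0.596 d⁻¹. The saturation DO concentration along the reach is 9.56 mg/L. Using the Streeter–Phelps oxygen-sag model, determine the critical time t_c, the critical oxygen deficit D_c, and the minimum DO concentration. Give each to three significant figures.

t_c ≈ 2.35 d; D_c ≈ 6.78 mg/L; min DO ≈ 2.78 mg/L

At the critical point dD/dt = 0, so k_d L₀ e^(−k_d t) = k_a D. Substituting D(t) from the Streeter–Phelps equation and solving for t gives
t_c = ln[(k_a/k_d)(1 − D₀(k_a−k_d)/(k_d L₀))] / (k_a−k_d).
Here k_a−k_d = 0.3160 d⁻¹ and 1 − D₀(k_a−k_d)/(k_d L₀) = 1 − 0.282×0.3160/(0.280×27.9) = 0.9886, so
t_c = ln(2.129 × 0.9886) / 0.3160 = 0.7440 / 0.3160 = 2.354 d.
L(t_c) = L₀ e^(−k_d t_c) = 27.9 × 0.5173 = 14.43 mg/L, and at the critical point k_a D_c = k_d L, so D_c = (0.280/0.596) × 14.43 = 6.780 mg/L.
Minimum DO = C_s − D_c = 9.56 − 6.780 = 2.780 mg/L.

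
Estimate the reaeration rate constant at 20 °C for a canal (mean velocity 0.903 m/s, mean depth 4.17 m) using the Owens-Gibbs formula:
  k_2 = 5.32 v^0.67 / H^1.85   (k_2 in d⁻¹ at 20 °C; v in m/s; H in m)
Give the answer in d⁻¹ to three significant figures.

k_2 ≈ 0.354 d⁻¹

k_2 = 5.32 × 0.903^0.67 / 4.17^1.85 = 5.32 × 0.9339 / 14.04 = 0.3540 d⁻¹.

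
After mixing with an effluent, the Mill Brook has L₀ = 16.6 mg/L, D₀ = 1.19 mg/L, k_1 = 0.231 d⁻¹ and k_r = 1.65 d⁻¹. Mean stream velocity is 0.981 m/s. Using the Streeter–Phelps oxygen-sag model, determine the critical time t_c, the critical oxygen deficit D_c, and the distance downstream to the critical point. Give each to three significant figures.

At the critical point dD/dt = 0, so k_1 L₀ e^(−k_1 t) = k_r D. Substituting D(t) from the Streeter–Phelps equation and solving for t gives
t_c = ln[(k_r/k_1)(1 − D₀(k_r−k_1)/(k_1 L₀))] / (k_r−k_1).
Here k_r−k_1 = 1.419 d⁻¹ and 1 − D₀(k_r−k_1)/(k_1 L₀) = 1 − 1.19×1.419/(0.231×16.6) = 0.5596, so
t_c = ln(7.143 × 0.5596) / 1.419 = 1.386 / 1.419 = 0.9765 d.
D_c = (k_1/k_r) L₀ e^(−k_1 t_c) = (0.231/1.65) × 16.6 × e^(−0.231×0.9765) = 0.1400 × 16.6 × 0.7981 = 1.855 mg/L.
x_c = v t_c = 0.981 m/s × 0.9765 d × 86400 s/d = 82770 m ≈ 82.8 km.

t_c ≈ 0.976 d; D_c ≈ 1.85 mg/L; x_c ≈ 82.8 km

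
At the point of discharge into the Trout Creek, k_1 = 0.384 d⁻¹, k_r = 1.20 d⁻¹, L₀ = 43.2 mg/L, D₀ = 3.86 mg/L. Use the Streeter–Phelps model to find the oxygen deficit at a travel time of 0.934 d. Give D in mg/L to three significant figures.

D ≈ 8.83 mg/L

k_1 L₀/(k_r−k_1) = 0.384×43.2/(1.20−0.384) = 16.59/0.8160 = 20.33 mg/L.
e^(−k_1 t) = e^(−0.384×0.9340) = 0.6986; e^(−k_r t) = e^(−1.20×0.9340) = 0.3260.
D = 20.33 × (0.6986 − 0.3260) + 3.86 × 0.3260 = 7.575 + 1.258 = 8.833 mg/L.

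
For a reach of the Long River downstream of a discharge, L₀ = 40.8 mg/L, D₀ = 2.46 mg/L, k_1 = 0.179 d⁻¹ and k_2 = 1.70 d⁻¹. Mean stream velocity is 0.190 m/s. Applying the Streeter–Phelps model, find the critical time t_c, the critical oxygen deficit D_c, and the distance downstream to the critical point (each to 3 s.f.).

t_c = [1/(k_2−k_1)] ln[(k_2/k_1)(1 − D₀(k_2−k_1)/(k_1 L₀))]
= [1/(1.70−0.179)] ln[(1.70/0.179)(1 − 2.46×1.521/(0.179×40.8))]
= (1/1.521) ln[9.497 × 0.4877] = 0.6575 × ln(4.631) = 0.6575 × 1.533 = 1.008 d.
D_c = (k_1/k_2) L₀ e^(−k_1 t_c) = (0.179/1.70) × 40.8 × e^(−0.179×1.008) = 0.1053 × 40.8 × 0.8349 = 3.587 mg/L.
x_c = v t_c = 0.190 m/s × 1.008 d × 86400 s/d = 16540 m ≈ 16.5 km.

t_c ≈ 1.01 d; D_c ≈ 3.59 mg/L; x_c ≈ 16.5 km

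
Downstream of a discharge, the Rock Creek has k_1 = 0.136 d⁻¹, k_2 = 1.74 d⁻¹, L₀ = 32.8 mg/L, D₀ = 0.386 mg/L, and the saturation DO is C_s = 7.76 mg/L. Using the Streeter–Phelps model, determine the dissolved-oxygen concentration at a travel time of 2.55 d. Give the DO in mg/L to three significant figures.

k_1 L₀/(k_2−k_1) = 0.136×32.8/(1.74−0.136) = 4.461/1.604 = 2.781 mg/L.
e^(−k_1 t) = e^(−0.136×2.550) = 0.7069; e^(−k_2 t) = e^(−1.74×2.550) = 0.01183.
D = 2.781 × (0.7069 − 0.01183) + 0.386 × 0.01183 = 1.933 + 0.004567 = 1.938 mg/L.
DO = C_s − D = 7.76 − 1.938 = 5.822 mg/L.

DO ≈ 5.82 mg/L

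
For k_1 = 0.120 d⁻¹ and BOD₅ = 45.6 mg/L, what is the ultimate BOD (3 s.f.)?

BOD₅ = L₀(1 − e^(−5k_1)) ⇒ L₀ = BOD₅ / (1 − e^(−5×0.120))
= 45.6 / (1 − 0.5488) = 45.6 / 0.4512 = 101.1 mg/L.

L₀ ≈ 101 mg/L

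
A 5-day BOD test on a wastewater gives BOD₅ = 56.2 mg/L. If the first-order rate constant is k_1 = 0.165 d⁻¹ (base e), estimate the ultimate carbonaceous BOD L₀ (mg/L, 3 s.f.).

L₀ ≈ 100 mg/L

BOD₅ = L₀(1 − e^(−5k_1)) ⇒ L₀ = BOD₅ / (1 − e^(−5×0.165))
= 56.2 / (1 − 0.4382) = 56.2 / 0.5618 = 100.0 mg/L.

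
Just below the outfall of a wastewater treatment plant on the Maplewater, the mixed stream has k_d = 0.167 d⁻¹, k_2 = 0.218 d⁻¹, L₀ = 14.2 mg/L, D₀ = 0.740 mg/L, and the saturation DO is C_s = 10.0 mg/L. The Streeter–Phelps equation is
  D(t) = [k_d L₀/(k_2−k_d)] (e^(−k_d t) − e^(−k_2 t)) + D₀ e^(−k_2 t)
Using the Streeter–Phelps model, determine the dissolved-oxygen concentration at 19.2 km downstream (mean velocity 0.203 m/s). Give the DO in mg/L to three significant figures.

Travel time t = x/v = 19.2 km / (0.203 m/s) = 19200 m / 0.203 m/s = 94580 s = 1.095 d.
k_d L₀/(k_2−k_d) = 0.167×14.2/(0.218−0.167) = 2.371/0.05100 = 46.50 mg/L.
e^(−k_d t) = e^(−0.167×1.095) = 0.8329; e^(−k_2 t) = e^(−0.218×1.095) = 0.7877.
D = 46.50 × (0.8329 − 0.7877) + 0.740 × 0.7877 = 2.103 + 0.5829 = 2.686 mg/L.
DO = C_s − D = 10.0 − 2.686 = 7.314 mg/L.

DO ≈ 7.31 mg/L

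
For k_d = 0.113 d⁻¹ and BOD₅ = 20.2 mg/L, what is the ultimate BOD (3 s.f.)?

L₀ ≈ 46.8 mg/L

BOD₅ = L₀(1 − e^(−5k_d)) ⇒ L₀ = BOD₅ / (1 − e^(−5×0.113))
= 20.2 / (1 − 0.5684) = 20.2 / 0.4316 = 46.80 mg/L.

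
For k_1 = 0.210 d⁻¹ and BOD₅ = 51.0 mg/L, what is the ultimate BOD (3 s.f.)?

L₀ ≈ 78.5 mg/L

BOD₅ = L₀(1 − e^(−5k_1)) ⇒ L₀ = BOD₅ / (1 − e^(−5×0.210))
= 51.0 / (1 − 0.3499) = 51.0 / 0.6501 = 78.45 mg/L.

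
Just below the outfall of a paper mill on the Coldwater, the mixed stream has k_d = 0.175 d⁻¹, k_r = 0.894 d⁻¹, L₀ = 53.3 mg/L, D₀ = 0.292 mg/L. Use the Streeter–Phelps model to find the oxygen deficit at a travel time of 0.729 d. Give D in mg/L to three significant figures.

D ≈ 4.81 mg/L

k_d L₀/(k_r−k_d) = 0.175×53.3/(0.894−0.175) = 9.327/0.7190 = 12.97 mg/L.
e^(−k_d t) = e^(−0.175×0.7290) = 0.8802; e^(−k_r t) = e^(−0.894×0.7290) = 0.5211.
D = 12.97 × (0.8802 − 0.5211) + 0.292 × 0.5211 = 4.658 + 0.1522 = 4.811 mg/L.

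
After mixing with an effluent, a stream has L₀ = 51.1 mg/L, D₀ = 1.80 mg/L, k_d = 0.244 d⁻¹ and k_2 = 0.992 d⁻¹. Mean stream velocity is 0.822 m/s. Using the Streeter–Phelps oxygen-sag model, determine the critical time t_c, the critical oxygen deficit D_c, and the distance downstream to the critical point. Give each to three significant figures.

t_c ≈ 1.72 d; D_c ≈ 8.26 mg/L; x_c ≈ 122 km

With k_2/k_d = 4.066 and 1 − D₀(k_2−k_d)/(k_d L₀) = 0.8920,
t_c = ln(4.066 × 0.8920) / (0.992 − 0.244) = ln(3.627) / 0.7480 = 1.288/0.7480 = 1.722 d.
D_c = (k_d/k_2) L₀ e^(−k_d t_c) = (0.244/0.992) × 51.1 × e^(−0.244×1.722) = 0.2460 × 51.1 × 0.6569 = 8.256 mg/L.
x_c = v t_c = 0.822 m/s × 1.722 d × 86400 s/d = 122300 m ≈ 122 km.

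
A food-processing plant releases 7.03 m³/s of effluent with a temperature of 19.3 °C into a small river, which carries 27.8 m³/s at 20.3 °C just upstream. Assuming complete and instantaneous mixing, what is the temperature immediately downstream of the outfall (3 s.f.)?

20.1 °C

Flow-weighted mixing: C = (Q_r C_r + Q_w C_w)/(Q_r + Q_w)
= (27.8×20.3 + 7.03×19.3)/(27.8 + 7.03) = 700.0/34.83 = 20.10 °C.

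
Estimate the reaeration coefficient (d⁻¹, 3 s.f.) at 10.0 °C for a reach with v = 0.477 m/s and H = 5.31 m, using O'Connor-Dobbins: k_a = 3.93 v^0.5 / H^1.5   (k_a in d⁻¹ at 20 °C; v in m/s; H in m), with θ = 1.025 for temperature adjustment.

k_a ≈ 0.173 d⁻¹

k_a(20) = 3.93 × 0.477^0.5 / 5.31^1.5 = 3.93 × 0.6907 / 12.24 = 0.2218 d⁻¹.
k_a(10.0) = 0.2218 × 1.025^(10.0−20) = 0.2218 × 0.7812 = 0.1733 d⁻¹.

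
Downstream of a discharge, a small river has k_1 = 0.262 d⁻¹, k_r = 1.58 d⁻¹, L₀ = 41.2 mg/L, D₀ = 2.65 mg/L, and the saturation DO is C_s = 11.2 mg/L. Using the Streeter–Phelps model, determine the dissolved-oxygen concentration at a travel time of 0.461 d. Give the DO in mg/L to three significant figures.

DO ≈ 6.62 mg/L

k_1 L₀/(k_r−k_1) = 0.262×41.2/(1.58−0.262) = 10.79/1.318 = 8.190 mg/L.
e^(−k_1 t) = e^(−0.262×0.4610) = 0.8862; e^(−k_r t) = e^(−1.58×0.4610) = 0.4827.
D = 8.190 × (0.8862 − 0.4827) + 2.65 × 0.4827 = 3.305 + 1.279 = 4.584 mg/L.
DO = C_s − D = 11.2 − 4.584 = 6.616 mg/L.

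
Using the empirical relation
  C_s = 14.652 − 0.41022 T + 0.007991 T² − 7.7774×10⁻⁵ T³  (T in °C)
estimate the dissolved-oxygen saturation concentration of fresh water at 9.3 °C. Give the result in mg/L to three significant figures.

C_s ≈ 11.5 mg/L

C_s = 14.652 − 0.41022×9.3 + 0.007991×9.3² − 7.7774×10⁻⁵×9.3³ = 11.47 mg/L.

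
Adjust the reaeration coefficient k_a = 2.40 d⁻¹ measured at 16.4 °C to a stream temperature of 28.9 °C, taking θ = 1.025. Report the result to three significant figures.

k_a ≈ 3.27 d⁻¹

k_a(T₂) = k_a(T₁) · θ^(T₂−T₁) = 2.40 × 1.025^(28.9−16.4)
= 2.40 × 1.025^12.5 = 2.40 × 1.362 = 3.268 d⁻¹.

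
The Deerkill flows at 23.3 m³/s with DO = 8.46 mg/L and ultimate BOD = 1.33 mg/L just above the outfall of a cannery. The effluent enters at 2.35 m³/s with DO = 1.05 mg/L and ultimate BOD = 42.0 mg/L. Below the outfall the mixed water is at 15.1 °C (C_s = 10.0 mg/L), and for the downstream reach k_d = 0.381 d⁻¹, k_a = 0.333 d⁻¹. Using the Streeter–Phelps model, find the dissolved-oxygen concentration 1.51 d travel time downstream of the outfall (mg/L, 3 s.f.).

Mixed DO = (23.3×8.46 + 2.35×1.05)/(23.3+2.35) = 199.6/25.65 = 7.781 mg/L.
Mixed L₀ = (23.3×1.33 + 2.35×42.0)/(25.65) = 129.7/25.65 = 5.056 mg/L.
Initial deficit D₀ = C_s − DO₀ = 10.0 − 7.781 = 2.219 mg/L.
D(1.51) = [0.381×5.056/(0.333−0.381)](e^(−0.381×1.51) − e^(−0.333×1.51)) + 2.219 e^(−0.333×1.51)
= -40.13 × (0.5625 − 0.6048) + 2.219 × 0.6048 = 3.039 mg/L.
DO = 10.0 − 3.039 = 6.961 mg/L.

DO ≈ 6.96 mg/L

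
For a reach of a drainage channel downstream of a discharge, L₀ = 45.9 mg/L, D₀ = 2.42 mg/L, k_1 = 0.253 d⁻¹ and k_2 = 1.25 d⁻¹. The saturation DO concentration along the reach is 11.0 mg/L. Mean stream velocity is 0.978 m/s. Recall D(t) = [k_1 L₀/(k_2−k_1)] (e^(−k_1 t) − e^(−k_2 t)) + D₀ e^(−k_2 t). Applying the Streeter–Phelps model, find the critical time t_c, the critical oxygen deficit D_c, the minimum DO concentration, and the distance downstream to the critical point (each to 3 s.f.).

t_c ≈ 1.37 d; D_c ≈ 6.57 mg/L; min DO ≈ 4.43 mg/L; x_c ≈ 116 km

At the critical point dD/dt = 0, so k_1 L₀ e^(−k_1 t) = k_2 D. Substituting D(t) from the Streeter–Phelps equation and solving for t gives
t_c = ln[(k_2/k_1)(1 − D₀(k_2−k_1)/(k_1 L₀))] / (k_2−k_1).
Here k_2−k_1 = 0.9970 d⁻¹ and 1 − D₀(k_2−k_1)/(k_1 L₀) = 1 − 2.42×0.9970/(0.253×45.9) = 0.7922, so
t_c = ln(4.941 × 0.7922) / 0.9970 = 1.365 / 0.9970 = 1.369 d.
L(t_c) = L₀ e^(−k_1 t_c) = 45.9 × 0.7073 = 32.47 mg/L, and at the critical point k_2 D_c = k_1 L, so D_c = (0.253/1.25) × 32.47 = 6.571 mg/L.
Minimum DO = C_s − D_c = 11.0 − 6.571 = 4.429 mg/L.
x_c = v t_c = 0.978 m/s × 1.369 d × 86400 s/d = 115700 m ≈ 116 km.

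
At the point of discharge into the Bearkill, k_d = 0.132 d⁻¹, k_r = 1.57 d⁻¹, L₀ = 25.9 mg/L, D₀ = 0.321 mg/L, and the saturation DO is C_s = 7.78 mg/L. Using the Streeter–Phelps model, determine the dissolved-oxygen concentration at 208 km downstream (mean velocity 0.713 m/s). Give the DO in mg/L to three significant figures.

Travel time t = x/v = 208 km / (0.713 m/s) = 208000 m / 0.713 m/s = 291700 s = 3.376 d.
k_d L₀/(k_r−k_d) = 0.132×25.9/(1.57−0.132) = 3.419/1.438 = 2.377 mg/L.
e^(−k_d t) = e^(−0.132×3.376) = 0.6404; e^(−k_r t) = e^(−1.57×3.376) = 0.004986.
D = 2.377 × (0.6404 − 0.004986) + 0.321 × 0.004986 = 1.511 + 0.001601 = 1.512 mg/L.
DO = C_s − D = 7.78 − 1.512 = 6.268 mg/L.

DO ≈ 6.27 mg/L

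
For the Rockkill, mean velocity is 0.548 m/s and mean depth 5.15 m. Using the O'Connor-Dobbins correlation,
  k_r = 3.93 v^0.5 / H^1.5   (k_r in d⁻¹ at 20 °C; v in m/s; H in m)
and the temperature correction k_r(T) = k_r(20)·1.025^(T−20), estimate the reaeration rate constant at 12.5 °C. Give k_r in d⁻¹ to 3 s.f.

k_r ≈ 0.207 d⁻¹

k_r(20) = 3.93 × 0.548^0.5 / 5.15^1.5 = 3.93 × 0.7403 / 11.69 = 0.2489 d⁻¹.
k_r(12.5) = 0.2489 × 1.025^(12.5−20) = 0.2489 × 0.8309 = 0.2068 d⁻¹.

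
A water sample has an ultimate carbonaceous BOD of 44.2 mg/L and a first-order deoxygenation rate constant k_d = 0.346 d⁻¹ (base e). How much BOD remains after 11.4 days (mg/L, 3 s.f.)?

L ≈ 0.856 mg/L

L_t = L₀ e^(−k_d t) = 44.2 × e^(−0.346×11.4) = 44.2 × 0.01936 = 0.8558 mg/L.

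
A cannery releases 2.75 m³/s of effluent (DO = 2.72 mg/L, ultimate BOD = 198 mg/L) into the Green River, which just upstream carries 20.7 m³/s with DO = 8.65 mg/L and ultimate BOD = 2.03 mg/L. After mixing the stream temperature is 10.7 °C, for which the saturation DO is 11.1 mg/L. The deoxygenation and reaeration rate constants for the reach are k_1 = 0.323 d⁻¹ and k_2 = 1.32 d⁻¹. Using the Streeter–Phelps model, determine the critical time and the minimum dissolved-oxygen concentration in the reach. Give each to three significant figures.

t_c ≈ 0.919 d; minimum DO ≈ 6.55 mg/L

Mixed DO = (20.7×8.65 + 2.75×2.72)/(20.7+2.75) = 186.5/23.45 = 7.955 mg/L.
Mixed L₀ = (20.7×2.03 + 2.75×198)/(23.45) = 586.5/23.45 = 25.01 mg/L.
Initial deficit D₀ = C_s − DO₀ = 11.1 − 7.955 = 3.145 mg/L.
t_c = (1/0.9970) ln[(1.32/0.323)(1 − 3.145×0.9970/(0.323×25.01))] = 1.003 × ln(2.500) = 0.9192 d.
D_c = (0.323/1.32) × 25.01 × e^(−0.323×0.9192) = 0.2447 × 25.01 × 0.7431 = 4.548 mg/L.
Minimum DO = 11.1 − 4.548 = 6.552 mg/L.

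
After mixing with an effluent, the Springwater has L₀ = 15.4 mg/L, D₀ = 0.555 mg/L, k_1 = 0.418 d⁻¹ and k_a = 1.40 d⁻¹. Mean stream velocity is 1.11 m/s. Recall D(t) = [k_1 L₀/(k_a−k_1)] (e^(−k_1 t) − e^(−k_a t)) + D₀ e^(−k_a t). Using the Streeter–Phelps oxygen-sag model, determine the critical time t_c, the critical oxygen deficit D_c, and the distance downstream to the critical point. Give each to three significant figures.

With k_a/k_1 = 3.349 and 1 − D₀(k_a−k_1)/(k_1 L₀) = 0.9153,
t_c = ln(3.349 × 0.9153) / (1.40 − 0.418) = ln(3.066) / 0.9820 = 1.120/0.9820 = 1.141 d.
L(t_c) = L₀ e^(−k_1 t_c) = 15.4 × 0.6207 = 9.559 mg/L, and at the critical point k_a D_c = k_1 L, so D_c = (0.418/1.40) × 9.559 = 2.854 mg/L.
x_c = v t_c = 1.11 m/s × 1.141 d × 86400 s/d = 109400 m ≈ 109 km.

t_c ≈ 1.14 d; D_c ≈ 2.85 mg/L; x_c ≈ 109 km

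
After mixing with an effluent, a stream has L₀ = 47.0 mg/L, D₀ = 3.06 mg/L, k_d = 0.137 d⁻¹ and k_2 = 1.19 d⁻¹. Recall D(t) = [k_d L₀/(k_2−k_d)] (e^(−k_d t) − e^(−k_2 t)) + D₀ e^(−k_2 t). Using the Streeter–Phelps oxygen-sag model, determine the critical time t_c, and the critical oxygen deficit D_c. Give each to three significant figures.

t_c ≈ 1.39 d; D_c ≈ 4.47 mg/L

At the critical point dD/dt = 0, so k_d L₀ e^(−k_d t) = k_2 D. Substituting D(t) from the Streeter–Phelps equation and solving for t gives
t_c = ln[(k_2/k_d)(1 − D₀(k_2−k_d)/(k_d L₀))] / (k_2−k_d).
Here k_2−k_d = 1.053 d⁻¹ and 1 − D₀(k_2−k_d)/(k_d L₀) = 1 − 3.06×1.053/(0.137×47.0) = 0.4996, so
t_c = ln(8.686 × 0.4996) / 1.053 = 1.468 / 1.053 = 1.394 d.
D_c = (k_d/k_2) L₀ e^(−k_d t_c) = (0.137/1.19) × 47.0 × e^(−0.137×1.394) = 0.1151 × 47.0 × 0.8262 = 4.470 mg/L.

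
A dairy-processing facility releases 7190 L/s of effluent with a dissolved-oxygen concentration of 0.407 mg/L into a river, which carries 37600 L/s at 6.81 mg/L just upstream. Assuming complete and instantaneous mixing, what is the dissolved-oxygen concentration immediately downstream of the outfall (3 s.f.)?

5.78 mg/L

Flow-weighted mixing: C = (Q_r C_r + Q_w C_w)/(Q_r + Q_w)
= (37600×6.81 + 7190×0.407)/(37600 + 7190) = 259000/44790 = 5.782 mg/L.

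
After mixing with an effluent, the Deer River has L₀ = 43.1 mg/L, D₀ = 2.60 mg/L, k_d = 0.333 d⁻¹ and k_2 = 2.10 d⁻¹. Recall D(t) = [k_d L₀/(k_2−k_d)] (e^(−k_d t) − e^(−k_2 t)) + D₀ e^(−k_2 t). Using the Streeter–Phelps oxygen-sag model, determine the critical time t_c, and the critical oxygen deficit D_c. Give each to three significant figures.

t_c ≈ 0.824 d; D_c ≈ 5.19 mg/L

At the critical point dD/dt = 0, so k_d L₀ e^(−k_d t) = k_2 D. Substituting D(t) from the Streeter–Phelps equation and solving for t gives
t_c = ln[(k_2/k_d)(1 − D₀(k_2−k_d)/(k_d L₀))] / (k_2−k_d).
Here k_2−k_d = 1.767 d⁻¹ and 1 − D₀(k_2−k_d)/(k_d L₀) = 1 − 2.60×1.767/(0.333×43.1) = 0.6799, so
t_c = ln(6.306 × 0.6799) / 1.767 = 1.456 / 1.767 = 0.8238 d.
D_c = (k_d/k_2) L₀ e^(−k_d t_c) = (0.333/2.10) × 43.1 × e^(−0.333×0.8238) = 0.1586 × 43.1 × 0.7601 = 5.195 mg/L.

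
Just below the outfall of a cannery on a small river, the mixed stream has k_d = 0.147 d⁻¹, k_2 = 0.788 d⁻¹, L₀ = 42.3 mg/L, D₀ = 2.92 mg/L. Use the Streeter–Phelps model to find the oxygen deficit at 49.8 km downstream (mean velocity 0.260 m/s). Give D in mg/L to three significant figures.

D ≈ 5.82 mg/L

Travel time t = x/v = 49.8 km / (0.260 m/s) = 49800 m / 0.260 m/s = 191500 s = 2.217 d.
k_d L₀/(k_2−k_d) = 0.147×42.3/(0.788−0.147) = 6.218/0.6410 = 9.701 mg/L.
e^(−k_d t) = e^(−0.147×2.217) = 0.7219; e^(−k_2 t) = e^(−0.788×2.217) = 0.1743.
D = 9.701 × (0.7219 − 0.1743) + 2.92 × 0.1743 = 5.312 + 0.5090 = 5.821 mg/L.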